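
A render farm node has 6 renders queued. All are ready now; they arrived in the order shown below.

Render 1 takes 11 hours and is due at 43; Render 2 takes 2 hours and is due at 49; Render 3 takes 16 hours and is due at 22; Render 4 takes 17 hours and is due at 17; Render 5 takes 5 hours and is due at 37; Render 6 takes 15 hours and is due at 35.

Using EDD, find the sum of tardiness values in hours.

EDD (increasing due date): Render 4 Render 3 Render 6 Render 5 Render 1 Render 2.
Render 4: 0→17, due 17, tardiness 0
Render 3: 17→33, due 22, tardiness 11
Render 6: 33→48, due 35, tardiness 13
Render 5: 48→53, due 37, tardiness 16
Render 1: 53→64, due 43, tardiness 21
Render 2: 64→66, due 49, tardiness 17
Sum = 0+11+13+16+21+17 = 78.

78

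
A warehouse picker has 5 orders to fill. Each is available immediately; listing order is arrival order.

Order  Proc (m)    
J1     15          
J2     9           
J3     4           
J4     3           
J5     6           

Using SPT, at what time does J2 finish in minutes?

22

SPT (increasing processing time): J4 J3 J5 J2 J1.
J4: 0→3
J3: 3→7
J5: 7→13
J2: 13→22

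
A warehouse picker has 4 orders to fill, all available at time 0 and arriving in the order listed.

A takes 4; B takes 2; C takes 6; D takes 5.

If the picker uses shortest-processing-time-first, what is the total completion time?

SPT (increasing processing time): B A D C.
B: 0→2
A: 2→6
D: 6→11
C: 11→17
Sum = 2+6+11+17 = 36.

36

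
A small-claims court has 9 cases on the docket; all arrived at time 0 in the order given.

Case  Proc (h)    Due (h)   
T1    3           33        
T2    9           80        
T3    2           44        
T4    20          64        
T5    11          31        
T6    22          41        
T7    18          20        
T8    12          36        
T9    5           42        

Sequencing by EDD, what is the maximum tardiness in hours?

EDD (increasing due date): T7 T5 T1 T8 T6 T9 T3 T4 T2.
T7: 0→18, due 20, tardiness 0
T5: 18→29, due 31, tardiness 0
T1: 29→32, due 33, tardiness 0
T8: 32→44, due 36, tardiness 8
T6: 44→66, due 41, tardiness 25
T9: 66→71, due 42, tardiness 29
T3: 71→73, due 44, tardiness 29
T4: 73→93, due 64, tardiness 29
T2: 93→102, due 80, tardiness 22
Maximum = 29.

29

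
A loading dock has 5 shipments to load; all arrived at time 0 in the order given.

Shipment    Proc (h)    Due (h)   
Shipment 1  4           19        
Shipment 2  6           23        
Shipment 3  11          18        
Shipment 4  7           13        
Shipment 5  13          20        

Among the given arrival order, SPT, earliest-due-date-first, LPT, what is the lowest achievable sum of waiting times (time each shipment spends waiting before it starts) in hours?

FIFO (arrival order): Shipment 1 Shipment 2 Shipment 3 Shipment 4 Shipment 5.
Shipment 1: waits 0, runs 0→4
Shipment 2: waits 4, runs 4→10
Shipment 3: waits 10, runs 10→21
Shipment 4: waits 21, runs 21→28
Shipment 5: waits 28, runs 28→41
Sum = 0+4+10+21+28 = 63.
SPT (increasing processing time): Shipment 1 Shipment 2 Shipment 4 Shipment 3 Shipment 5.
Shipment 1: waits 0, runs 0→4
Shipment 2: waits 4, runs 4→10
Shipment 4: waits 10, runs 10→17
Shipment 3: waits 17, runs 17→28
Shipment 5: waits 28, runs 28→41
Sum = 0+4+10+17+28 = 59.
EDD (increasing due date): Shipment 4 Shipment 3 Shipment 1 Shipment 5 Shipment 2.
Shipment 4: waits 0, runs 0→7
Shipment 3: waits 7, runs 7→18
Shipment 1: waits 18, runs 18→22
Shipment 5: waits 22, runs 22→35
Shipment 2: waits 35, runs 35→41
Sum = 0+7+18+22+35 = 82.
LPT (decreasing processing time): Shipment 5 Shipment 3 Shipment 4 Shipment 2 Shipment 1.
Shipment 5: waits 0, runs 0→13
Shipment 3: waits 13, runs 13→24
Shipment 4: waits 24, runs 24→31
Shipment 2: waits 31, runs 31→37
Shipment 1: waits 37, runs 37→41
Sum = 0+13+24+31+37 = 105.
FIFO 63, SPT 59, EDD 82, LPT 105 → minimum 59.

59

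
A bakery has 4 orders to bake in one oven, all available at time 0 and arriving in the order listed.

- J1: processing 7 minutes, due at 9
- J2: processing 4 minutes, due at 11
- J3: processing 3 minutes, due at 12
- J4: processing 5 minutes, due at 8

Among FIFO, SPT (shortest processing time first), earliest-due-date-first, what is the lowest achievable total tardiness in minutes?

FIFO (arrival order): J1 J2 J3 J4.
J1: 0→7, due 9, tardiness 0
J2: 7→11, due 11, tardiness 0
J3: 11→14, due 12, tardiness 2
J4: 14→19, due 8, tardiness 11
Sum = 0+0+2+11 = 13.
SPT (increasing processing time): J3 J2 J4 J1.
J3: 0→3, due 12, tardiness 0
J2: 3→7, due 11, tardiness 0
J4: 7→12, due 8, tardiness 4
J1: 12→19, due 9, tardiness 10
Sum = 0+0+4+10 = 14.
EDD (increasing due date): J4 J1 J2 J3.
J4: 0→5, due 8, tardiness 0
J1: 5→12, due 9, tardiness 3
J2: 12→16, due 11, tardiness 5
J3: 16→19, due 12, tardiness 7
Sum = 0+3+5+7 = 15.
FIFO 13, SPT 14, EDD 15 → minimum 13.

13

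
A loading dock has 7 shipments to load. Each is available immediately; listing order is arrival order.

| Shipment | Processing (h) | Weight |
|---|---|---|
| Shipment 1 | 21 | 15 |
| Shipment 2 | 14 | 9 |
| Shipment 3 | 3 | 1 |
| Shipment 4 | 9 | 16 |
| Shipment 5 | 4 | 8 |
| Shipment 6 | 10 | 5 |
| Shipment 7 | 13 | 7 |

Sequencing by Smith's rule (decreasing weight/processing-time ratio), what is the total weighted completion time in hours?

2038

WSPT (decreasing weight/processing-time ratio): Shipment 5 Shipment 4 Shipment 1 Shipment 2 Shipment 7 Shipment 6 Shipment 3.
Shipment 5: finishes 4, weight 8, w·C = 32
Shipment 4: finishes 13, weight 16, w·C = 208
Shipment 1: finishes 34, weight 15, w·C = 510
Shipment 2: finishes 48, weight 9, w·C = 432
Shipment 7: finishes 61, weight 7, w·C = 427
Shipment 6: finishes 71, weight 5, w·C = 355
Shipment 3: finishes 74, weight 1, w·C = 74
Sum = 32+208+510+432+427+355+74 = 2038.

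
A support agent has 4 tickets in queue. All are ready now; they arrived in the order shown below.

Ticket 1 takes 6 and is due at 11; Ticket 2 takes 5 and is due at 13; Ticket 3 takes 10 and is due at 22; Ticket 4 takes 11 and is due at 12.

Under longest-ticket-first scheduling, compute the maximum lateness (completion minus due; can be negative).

LPT (decreasing processing time): Ticket 4 Ticket 3 Ticket 1 Ticket 2.
Ticket 4: 0→11, due 12, lateness -1
Ticket 3: 11→21, due 22, lateness -1
Ticket 1: 21→27, due 11, lateness 16
Ticket 2: 27→32, due 13, lateness 19
Maximum = 19.

19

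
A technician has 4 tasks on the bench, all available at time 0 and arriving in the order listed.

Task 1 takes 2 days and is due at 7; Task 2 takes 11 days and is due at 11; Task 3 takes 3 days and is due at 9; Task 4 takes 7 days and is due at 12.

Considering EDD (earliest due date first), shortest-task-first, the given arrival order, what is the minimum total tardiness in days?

12

EDD (increasing due date): Task 1 Task 3 Task 2 Task 4.
Task 1: 0→2, due 7, tardiness 0
Task 3: 2→5, due 9, tardiness 0
Task 2: 5→16, due 11, tardiness 5
Task 4: 16→23, due 12, tardiness 11
Sum = 0+0+5+11 = 16.
SPT (increasing processing time): Task 1 Task 3 Task 4 Task 2.
Task 1: 0→2, due 7, tardiness 0
Task 3: 2→5, due 9, tardiness 0
Task 4: 5→12, due 12, tardiness 0
Task 2: 12→23, due 11, tardiness 12
Sum = 0+0+0+12 = 12.
FIFO (arrival order): Task 1 Task 2 Task 3 Task 4.
Task 1: 0→2, due 7, tardiness 0
Task 2: 2→13, due 11, tardiness 2
Task 3: 13→16, due 9, tardiness 7
Task 4: 16→23, due 12, tardiness 11
Sum = 0+2+7+11 = 20.
EDD 16, SPT 12, FIFO 20 → minimum 12.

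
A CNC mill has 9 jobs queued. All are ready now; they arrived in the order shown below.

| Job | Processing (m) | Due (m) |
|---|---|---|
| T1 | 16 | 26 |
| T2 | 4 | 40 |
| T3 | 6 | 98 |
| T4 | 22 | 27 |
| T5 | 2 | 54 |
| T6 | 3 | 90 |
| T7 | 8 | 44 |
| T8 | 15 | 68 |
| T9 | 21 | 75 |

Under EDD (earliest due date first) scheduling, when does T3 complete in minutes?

97

EDD (increasing due date): T1 T4 T2 T7 T5 T8 T9 T6 T3.
T1: 0→16
T4: 16→38
T2: 38→42
T7: 42→50
T5: 50→52
T8: 52→67
T9: 67→88
T6: 88→91
T3: 91→97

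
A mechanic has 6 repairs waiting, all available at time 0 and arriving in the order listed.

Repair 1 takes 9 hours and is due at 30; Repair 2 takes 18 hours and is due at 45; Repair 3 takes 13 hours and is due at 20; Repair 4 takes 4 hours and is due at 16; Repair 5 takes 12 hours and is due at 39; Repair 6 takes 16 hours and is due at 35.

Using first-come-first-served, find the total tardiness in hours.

FIFO (arrival order): Repair 1 Repair 2 Repair 3 Repair 4 Repair 5 Repair 6.
Repair 1: 0→9, due 30, tardiness 0
Repair 2: 9→27, due 45, tardiness 0
Repair 3: 27→40, due 20, tardiness 20
Repair 4: 40→44, due 16, tardiness 28
Repair 5: 44→56, due 39, tardiness 17
Repair 6: 56→72, due 35, tardiness 37
Sum = 0+0+20+28+17+37 = 102.

102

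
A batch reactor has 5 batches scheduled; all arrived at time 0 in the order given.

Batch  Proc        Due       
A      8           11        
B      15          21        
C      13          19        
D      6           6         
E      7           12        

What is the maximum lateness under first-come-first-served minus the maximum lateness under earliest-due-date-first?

9

FIFO (arrival order): A B C D E.
A: 0→8, due 11, lateness -3
B: 8→23, due 21, lateness 2
C: 23→36, due 19, lateness 17
D: 36→42, due 6, lateness 36
E: 42→49, due 12, lateness 37
Maximum = 37.
EDD (increasing due date): D A E C B.
D: 0→6, due 6, lateness 0
A: 6→14, due 11, lateness 3
E: 14→21, due 12, lateness 9
C: 21→34, due 19, lateness 15
B: 34→49, due 21, lateness 28
Maximum = 28.
Difference = 37 − 28 = 9.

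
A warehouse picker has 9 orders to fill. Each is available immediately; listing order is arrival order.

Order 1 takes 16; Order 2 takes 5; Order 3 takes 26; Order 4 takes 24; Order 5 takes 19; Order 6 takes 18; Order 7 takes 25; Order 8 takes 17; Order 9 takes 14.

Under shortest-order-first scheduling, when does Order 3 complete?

SPT (increasing processing time): Order 2 Order 9 Order 1 Order 8 Order 6 Order 5 Order 4 Order 7 Order 3.
Order 2: 0→5
Order 9: 5→19
Order 1: 19→35
Order 8: 35→52
Order 6: 52→70
Order 5: 70→89
Order 4: 89→113
Order 7: 113→138
Order 3: 138→164

164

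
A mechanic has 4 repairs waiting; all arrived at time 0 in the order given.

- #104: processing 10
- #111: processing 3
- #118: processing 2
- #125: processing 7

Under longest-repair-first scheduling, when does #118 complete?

22

LPT (decreasing processing time): #104 #125 #111 #118.
#104: 0→10
#125: 10→17
#111: 17→20
#118: 20→22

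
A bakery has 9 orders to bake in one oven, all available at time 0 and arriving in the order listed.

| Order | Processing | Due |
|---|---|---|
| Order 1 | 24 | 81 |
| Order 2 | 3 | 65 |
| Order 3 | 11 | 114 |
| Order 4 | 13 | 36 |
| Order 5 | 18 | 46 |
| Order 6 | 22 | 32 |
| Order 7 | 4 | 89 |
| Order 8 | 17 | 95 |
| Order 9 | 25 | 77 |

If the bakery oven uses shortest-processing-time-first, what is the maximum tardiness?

SPT (increasing processing time): Order 2 Order 7 Order 3 Order 4 Order 8 Order 5 Order 6 Order 1 Order 9.
Order 2: 0→3, due 65, tardiness 0
Order 7: 3→7, due 89, tardiness 0
Order 3: 7→18, due 114, tardiness 0
Order 4: 18→31, due 36, tardiness 0
Order 8: 31→48, due 95, tardiness 0
Order 5: 48→66, due 46, tardiness 20
Order 6: 66→88, due 32, tardiness 56
Order 1: 88→112, due 81, tardiness 31
Order 9: 112→137, due 77, tardiness 60
Maximum = 60.

60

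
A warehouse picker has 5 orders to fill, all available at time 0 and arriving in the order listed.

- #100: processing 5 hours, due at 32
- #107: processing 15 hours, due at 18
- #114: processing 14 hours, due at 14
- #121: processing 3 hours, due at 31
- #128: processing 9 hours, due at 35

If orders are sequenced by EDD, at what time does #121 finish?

32

EDD (increasing due date): #114 #107 #121 #100 #128.
#114: 0→14
#107: 14→29
#121: 29→32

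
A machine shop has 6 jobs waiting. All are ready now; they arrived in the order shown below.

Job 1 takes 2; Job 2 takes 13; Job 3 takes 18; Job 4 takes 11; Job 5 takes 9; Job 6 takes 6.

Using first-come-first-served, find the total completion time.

206

FIFO (arrival order): Job 1 Job 2 Job 3 Job 4 Job 5 Job 6.
Job 1: 0→2
Job 2: 2→15
Job 3: 15→33
Job 4: 33→44
Job 5: 44→53
Job 6: 53→59
Sum = 2+15+33+44+53+59 = 206.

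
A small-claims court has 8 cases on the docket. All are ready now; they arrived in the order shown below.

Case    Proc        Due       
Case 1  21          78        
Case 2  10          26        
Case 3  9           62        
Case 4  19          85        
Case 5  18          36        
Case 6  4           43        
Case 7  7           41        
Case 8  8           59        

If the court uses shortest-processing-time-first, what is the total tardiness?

50

SPT (increasing processing time): Case 6 Case 7 Case 8 Case 3 Case 2 Case 5 Case 4 Case 1.
Case 6: 0→4, due 43, tardiness 0
Case 7: 4→11, due 41, tardiness 0
Case 8: 11→19, due 59, tardiness 0
Case 3: 19→28, due 62, tardiness 0
Case 2: 28→38, due 26, tardiness 12
Case 5: 38→56, due 36, tardiness 20
Case 4: 56→75, due 85, tardiness 0
Case 1: 75→96, due 78, tardiness 18
Sum = 0+0+0+0+12+20+0+18 = 50.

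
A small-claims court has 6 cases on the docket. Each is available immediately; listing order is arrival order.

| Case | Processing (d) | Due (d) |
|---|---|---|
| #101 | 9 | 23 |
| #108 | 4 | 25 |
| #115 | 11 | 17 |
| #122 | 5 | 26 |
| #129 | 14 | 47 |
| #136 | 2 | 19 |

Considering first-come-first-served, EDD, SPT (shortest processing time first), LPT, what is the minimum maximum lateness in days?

FIFO (arrival order): #101 #108 #115 #122 #129 #136.
#101: 0→9, due 23, lateness -14
#108: 9→13, due 25, lateness -12
#115: 13→24, due 17, lateness 7
#122: 24→29, due 26, lateness 3
#129: 29→43, due 47, lateness -4
#136: 43→45, due 19, lateness 26
Maximum = 26.
EDD (increasing due date): #115 #136 #101 #108 #122 #129.
#115: 0→11, due 17, lateness -6
#136: 11→13, due 19, lateness -6
#101: 13→22, due 23, lateness -1
#108: 22→26, due 25, lateness 1
#122: 26→31, due 26, lateness 5
#129: 31→45, due 47, lateness -2
Maximum = 5.
SPT (increasing processing time): #136 #108 #122 #101 #115 #129.
#136: 0→2, due 19, lateness -17
#108: 2→6, due 25, lateness -19
#122: 6→11, due 26, lateness -15
#101: 11→20, due 23, lateness -3
#115: 20→31, due 17, lateness 14
#129: 31→45, due 47, lateness -2
Maximum = 14.
LPT (decreasing processing time): #129 #115 #101 #122 #108 #136.
#129: 0→14, due 47, lateness -33
#115: 14→25, due 17, lateness 8
#101: 25→34, due 23, lateness 11
#122: 34→39, due 26, lateness 13
#108: 39→43, due 25, lateness 18
#136: 43→45, due 19, lateness 26
Maximum = 26.
FIFO 26, EDD 5, SPT 14, LPT 26 → minimum 5.

5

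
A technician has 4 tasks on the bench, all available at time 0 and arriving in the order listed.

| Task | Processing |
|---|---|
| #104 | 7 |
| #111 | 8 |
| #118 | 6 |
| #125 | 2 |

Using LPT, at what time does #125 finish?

LPT (decreasing processing time): #111 #104 #118 #125.
#111: 0→8
#104: 8→15
#118: 15→21
#125: 21→23

23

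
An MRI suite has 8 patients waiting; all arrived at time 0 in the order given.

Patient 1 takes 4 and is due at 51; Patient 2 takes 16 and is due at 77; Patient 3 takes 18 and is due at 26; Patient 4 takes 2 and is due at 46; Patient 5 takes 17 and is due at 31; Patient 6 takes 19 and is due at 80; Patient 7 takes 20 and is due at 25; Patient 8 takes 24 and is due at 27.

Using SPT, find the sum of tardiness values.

203

SPT (increasing processing time): Patient 4 Patient 1 Patient 2 Patient 5 Patient 3 Patient 6 Patient 7 Patient 8.
Patient 4: 0→2, due 46, tardiness 0
Patient 1: 2→6, due 51, tardiness 0
Patient 2: 6→22, due 77, tardiness 0
Patient 5: 22→39, due 31, tardiness 8
Patient 3: 39→57, due 26, tardiness 31
Patient 6: 57→76, due 80, tardiness 0
Patient 7: 76→96, due 25, tardiness 71
Patient 8: 96→120, due 27, tardiness 93
Sum = 0+0+0+8+31+0+71+93 = 203.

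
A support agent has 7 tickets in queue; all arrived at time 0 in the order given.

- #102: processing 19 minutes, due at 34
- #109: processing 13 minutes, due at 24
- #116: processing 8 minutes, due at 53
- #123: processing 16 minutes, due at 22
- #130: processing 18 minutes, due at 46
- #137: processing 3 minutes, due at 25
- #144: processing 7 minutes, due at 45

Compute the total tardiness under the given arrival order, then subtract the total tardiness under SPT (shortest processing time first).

60

FIFO (arrival order): #102 #109 #116 #123 #130 #137 #144.
#102: 0→19, due 34, tardiness 0
#109: 19→32, due 24, tardiness 8
#116: 32→40, due 53, tardiness 0
#123: 40→56, due 22, tardiness 34
#130: 56→74, due 46, tardiness 28
#137: 74→77, due 25, tardiness 52
#144: 77→84, due 45, tardiness 39
Sum = 0+8+0+34+28+52+39 = 161.
SPT (increasing processing time): #137 #144 #116 #109 #123 #130 #102.
#137: 0→3, due 25, tardiness 0
#144: 3→10, due 45, tardiness 0
#116: 10→18, due 53, tardiness 0
#109: 18→31, due 24, tardiness 7
#123: 31→47, due 22, tardiness 25
#130: 47→65, due 46, tardiness 19
#102: 65→84, due 34, tardiness 50
Sum = 0+0+0+7+25+19+50 = 101.
Difference = 161 − 101 = 60.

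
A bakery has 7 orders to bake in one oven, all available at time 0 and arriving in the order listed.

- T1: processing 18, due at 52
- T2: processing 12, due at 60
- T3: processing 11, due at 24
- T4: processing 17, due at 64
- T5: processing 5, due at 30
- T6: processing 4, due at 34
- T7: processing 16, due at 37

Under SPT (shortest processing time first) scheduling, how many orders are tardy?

SPT (increasing processing time): T6 T5 T3 T2 T7 T4 T1.
T6: 0→4, due 34, tardiness 0
T5: 4→9, due 30, tardiness 0
T3: 9→20, due 24, tardiness 0
T2: 20→32, due 60, tardiness 0
T7: 32→48, due 37, tardiness 11
T4: 48→65, due 64, tardiness 1
T1: 65→83, due 52, tardiness 31
Late orders: 3.

3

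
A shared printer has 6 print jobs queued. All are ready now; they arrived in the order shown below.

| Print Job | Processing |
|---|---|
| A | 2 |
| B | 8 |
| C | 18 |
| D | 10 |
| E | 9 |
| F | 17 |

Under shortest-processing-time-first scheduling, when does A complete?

2

SPT (increasing processing time): A B E D F C.
A: 0→2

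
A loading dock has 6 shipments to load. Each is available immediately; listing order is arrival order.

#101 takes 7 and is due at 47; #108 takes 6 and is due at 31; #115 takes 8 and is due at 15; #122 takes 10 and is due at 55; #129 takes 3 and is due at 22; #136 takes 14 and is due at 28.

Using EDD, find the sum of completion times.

EDD (increasing due date): #115 #129 #136 #108 #101 #122.
#115: 0→8
#129: 8→11
#136: 11→25
#108: 25→31
#101: 31→38
#122: 38→48
Sum = 8+11+25+31+38+48 = 161.

161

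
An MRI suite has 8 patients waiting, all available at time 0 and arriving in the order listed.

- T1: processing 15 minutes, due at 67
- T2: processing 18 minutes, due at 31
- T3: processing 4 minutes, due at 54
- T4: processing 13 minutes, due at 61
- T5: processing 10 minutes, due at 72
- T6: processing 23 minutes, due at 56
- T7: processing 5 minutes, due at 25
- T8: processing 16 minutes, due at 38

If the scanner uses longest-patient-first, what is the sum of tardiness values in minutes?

206

LPT (decreasing processing time): T6 T2 T8 T1 T4 T5 T7 T3.
T6: 0→23, due 56, tardiness 0
T2: 23→41, due 31, tardiness 10
T8: 41→57, due 38, tardiness 19
T1: 57→72, due 67, tardiness 5
T4: 72→85, due 61, tardiness 24
T5: 85→95, due 72, tardiness 23
T7: 95→100, due 25, tardiness 75
T3: 100→104, due 54, tardiness 50
Sum = 0+10+19+5+24+23+75+50 = 206.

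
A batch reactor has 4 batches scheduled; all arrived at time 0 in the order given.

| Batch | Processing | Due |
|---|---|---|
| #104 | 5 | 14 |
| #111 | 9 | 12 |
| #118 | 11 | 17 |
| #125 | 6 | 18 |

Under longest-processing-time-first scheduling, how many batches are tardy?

LPT (decreasing processing time): #118 #111 #125 #104.
#118: 0→11, due 17, tardiness 0
#111: 11→20, due 12, tardiness 8
#125: 20→26, due 18, tardiness 8
#104: 26→31, due 14, tardiness 17
Late batches: 3.

3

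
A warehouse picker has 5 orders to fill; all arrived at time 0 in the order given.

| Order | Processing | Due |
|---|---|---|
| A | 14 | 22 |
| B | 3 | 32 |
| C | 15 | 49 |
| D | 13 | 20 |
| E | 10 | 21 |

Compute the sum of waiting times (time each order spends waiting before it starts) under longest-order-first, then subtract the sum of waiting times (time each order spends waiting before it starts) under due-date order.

LPT (decreasing processing time): C A D E B.
C: waits 0, runs 0→15
A: waits 15, runs 15→29
D: waits 29, runs 29→42
E: waits 42, runs 42→52
B: waits 52, runs 52→55
Sum = 0+15+29+42+52 = 138.
EDD (increasing due date): D E A B C.
D: waits 0, runs 0→13
E: waits 13, runs 13→23
A: waits 23, runs 23→37
B: waits 37, runs 37→40
C: waits 40, runs 40→55
Sum = 0+13+23+37+40 = 113.
Difference = 138 − 113 = 25.

25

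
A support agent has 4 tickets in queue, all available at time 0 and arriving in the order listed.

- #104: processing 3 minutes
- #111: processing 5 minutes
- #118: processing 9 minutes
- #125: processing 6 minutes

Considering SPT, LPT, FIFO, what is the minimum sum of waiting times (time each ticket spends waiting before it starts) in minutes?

25

SPT (increasing processing time): #104 #111 #125 #118.
#104: waits 0, runs 0→3
#111: waits 3, runs 3→8
#125: waits 8, runs 8→14
#118: waits 14, runs 14→23
Sum = 0+3+8+14 = 25.
LPT (decreasing processing time): #118 #125 #111 #104.
#118: waits 0, runs 0→9
#125: waits 9, runs 9→15
#111: waits 15, runs 15→20
#104: waits 20, runs 20→23
Sum = 0+9+15+20 = 44.
FIFO (arrival order): #104 #111 #118 #125.
#104: waits 0, runs 0→3
#111: waits 3, runs 3→8
#118: waits 8, runs 8→17
#125: waits 17, runs 17→23
Sum = 0+3+8+17 = 28.
SPT 25, LPT 44, FIFO 28 → minimum 25.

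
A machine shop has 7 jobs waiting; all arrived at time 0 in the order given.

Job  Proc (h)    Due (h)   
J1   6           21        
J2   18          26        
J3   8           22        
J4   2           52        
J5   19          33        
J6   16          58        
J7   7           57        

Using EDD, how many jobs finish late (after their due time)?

5

EDD (increasing due date): J1 J3 J2 J5 J4 J7 J6.
J1: 0→6, due 21, tardiness 0
J3: 6→14, due 22, tardiness 0
J2: 14→32, due 26, tardiness 6
J5: 32→51, due 33, tardiness 18
J4: 51→53, due 52, tardiness 1
J7: 53→60, due 57, tardiness 3
J6: 60→76, due 58, tardiness 18
Late jobs: 5.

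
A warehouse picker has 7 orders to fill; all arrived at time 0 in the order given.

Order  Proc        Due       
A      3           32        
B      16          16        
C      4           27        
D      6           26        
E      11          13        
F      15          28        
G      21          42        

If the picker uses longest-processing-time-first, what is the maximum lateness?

LPT (decreasing processing time): G B F E D C A.
G: 0→21, due 42, lateness -21
B: 21→37, due 16, lateness 21
F: 37→52, due 28, lateness 24
E: 52→63, due 13, lateness 50
D: 63→69, due 26, lateness 43
C: 69→73, due 27, lateness 46
A: 73→76, due 32, lateness 44
Maximum = 50.

50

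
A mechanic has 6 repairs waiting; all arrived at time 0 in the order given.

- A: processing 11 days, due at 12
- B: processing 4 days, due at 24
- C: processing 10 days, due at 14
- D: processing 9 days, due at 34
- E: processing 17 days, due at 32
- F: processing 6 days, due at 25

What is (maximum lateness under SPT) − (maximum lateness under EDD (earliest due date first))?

5

SPT (increasing processing time): B F D C A E.
B: 0→4, due 24, lateness -20
F: 4→10, due 25, lateness -15
D: 10→19, due 34, lateness -15
C: 19→29, due 14, lateness 15
A: 29→40, due 12, lateness 28
E: 40→57, due 32, lateness 25
Maximum = 28.
EDD (increasing due date): A C B F E D.
A: 0→11, due 12, lateness -1
C: 11→21, due 14, lateness 7
B: 21→25, due 24, lateness 1
F: 25→31, due 25, lateness 6
E: 31→48, due 32, lateness 16
D: 48→57, due 34, lateness 23
Maximum = 23.
Difference = 28 − 23 = 5.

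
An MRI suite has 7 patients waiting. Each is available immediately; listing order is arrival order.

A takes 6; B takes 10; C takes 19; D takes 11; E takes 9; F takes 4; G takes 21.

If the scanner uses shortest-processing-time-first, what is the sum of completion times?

SPT (increasing processing time): F A E B D C G.
F: 0→4
A: 4→10
E: 10→19
B: 19→29
D: 29→40
C: 40→59
G: 59→80
Sum = 4+10+19+29+40+59+80 = 241.

241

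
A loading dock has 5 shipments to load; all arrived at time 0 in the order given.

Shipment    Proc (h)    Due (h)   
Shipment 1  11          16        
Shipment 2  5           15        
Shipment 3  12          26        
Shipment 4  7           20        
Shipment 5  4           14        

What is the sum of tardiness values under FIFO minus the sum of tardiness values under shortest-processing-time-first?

19

FIFO (arrival order): Shipment 1 Shipment 2 Shipment 3 Shipment 4 Shipment 5.
Shipment 1: 0→11, due 16, tardiness 0
Shipment 2: 11→16, due 15, tardiness 1
Shipment 3: 16→28, due 26, tardiness 2
Shipment 4: 28→35, due 20, tardiness 15
Shipment 5: 35→39, due 14, tardiness 25
Sum = 0+1+2+15+25 = 43.
SPT (increasing processing time): Shipment 5 Shipment 2 Shipment 4 Shipment 1 Shipment 3.
Shipment 5: 0→4, due 14, tardiness 0
Shipment 2: 4→9, due 15, tardiness 0
Shipment 4: 9→16, due 20, tardiness 0
Shipment 1: 16→27, due 16, tardiness 11
Shipment 3: 27→39, due 26, tardiness 13
Sum = 0+0+0+11+13 = 24.
Difference = 43 − 24 = 19.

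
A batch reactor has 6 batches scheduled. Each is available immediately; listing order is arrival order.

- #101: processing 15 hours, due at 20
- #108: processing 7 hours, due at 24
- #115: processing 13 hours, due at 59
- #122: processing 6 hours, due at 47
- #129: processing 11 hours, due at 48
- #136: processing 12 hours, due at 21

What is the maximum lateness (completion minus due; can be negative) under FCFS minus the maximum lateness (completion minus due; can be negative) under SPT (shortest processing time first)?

FIFO (arrival order): #101 #108 #115 #122 #129 #136.
#101: 0→15, due 20, lateness -5
#108: 15→22, due 24, lateness -2
#115: 22→35, due 59, lateness -24
#122: 35→41, due 47, lateness -6
#129: 41→52, due 48, lateness 4
#136: 52→64, due 21, lateness 43
Maximum = 43.
SPT (increasing processing time): #122 #108 #129 #136 #115 #101.
#122: 0→6, due 47, lateness -41
#108: 6→13, due 24, lateness -11
#129: 13→24, due 48, lateness -24
#136: 24→36, due 21, lateness 15
#115: 36→49, due 59, lateness -10
#101: 49→64, due 20, lateness 44
Maximum = 44.
Difference = 43 − 44 = -1.

-1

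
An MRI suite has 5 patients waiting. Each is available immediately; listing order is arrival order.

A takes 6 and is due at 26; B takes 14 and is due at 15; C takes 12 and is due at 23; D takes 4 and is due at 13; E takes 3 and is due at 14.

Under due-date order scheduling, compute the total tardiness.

29

EDD (increasing due date): D E B C A.
D: 0→4, due 13, tardiness 0
E: 4→7, due 14, tardiness 0
B: 7→21, due 15, tardiness 6
C: 21→33, due 23, tardiness 10
A: 33→39, due 26, tardiness 13
Sum = 0+0+6+10+13 = 29.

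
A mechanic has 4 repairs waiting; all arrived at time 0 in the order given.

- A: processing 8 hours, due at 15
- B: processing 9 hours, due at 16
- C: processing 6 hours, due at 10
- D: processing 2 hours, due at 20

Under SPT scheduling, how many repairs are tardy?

2

SPT (increasing processing time): D C A B.
D: 0→2, due 20, tardiness 0
C: 2→8, due 10, tardiness 0
A: 8→16, due 15, tardiness 1
B: 16→25, due 16, tardiness 9
Late repairs: 2.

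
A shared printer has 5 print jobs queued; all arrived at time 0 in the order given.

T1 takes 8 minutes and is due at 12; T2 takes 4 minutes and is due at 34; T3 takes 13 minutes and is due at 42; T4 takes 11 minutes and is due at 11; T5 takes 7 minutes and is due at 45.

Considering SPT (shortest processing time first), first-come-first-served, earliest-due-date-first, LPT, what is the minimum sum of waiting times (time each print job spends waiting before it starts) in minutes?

64

SPT (increasing processing time): T2 T5 T1 T4 T3.
T2: waits 0, runs 0→4
T5: waits 4, runs 4→11
T1: waits 11, runs 11→19
T4: waits 19, runs 19→30
T3: waits 30, runs 30→43
Sum = 0+4+11+19+30 = 64.
FIFO (arrival order): T1 T2 T3 T4 T5.
T1: waits 0, runs 0→8
T2: waits 8, runs 8→12
T3: waits 12, runs 12→25
T4: waits 25, runs 25→36
T5: waits 36, runs 36→43
Sum = 0+8+12+25+36 = 81.
EDD (increasing due date): T4 T1 T2 T3 T5.
T4: waits 0, runs 0→11
T1: waits 11, runs 11→19
T2: waits 19, runs 19→23
T3: waits 23, runs 23→36
T5: waits 36, runs 36→43
Sum = 0+11+19+23+36 = 89.
LPT (decreasing processing time): T3 T4 T1 T5 T2.
T3: waits 0, runs 0→13
T4: waits 13, runs 13→24
T1: waits 24, runs 24→32
T5: waits 32, runs 32→39
T2: waits 39, runs 39→43
Sum = 0+13+24+32+39 = 108.
SPT 64, FIFO 81, EDD 89, LPT 108 → minimum 64.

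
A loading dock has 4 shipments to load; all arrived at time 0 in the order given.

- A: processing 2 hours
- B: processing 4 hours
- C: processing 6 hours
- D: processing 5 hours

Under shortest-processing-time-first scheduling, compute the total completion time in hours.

36

SPT (increasing processing time): A B D C.
A: 0→2
B: 2→6
D: 6→11
C: 11→17
Sum = 2+6+11+17 = 36.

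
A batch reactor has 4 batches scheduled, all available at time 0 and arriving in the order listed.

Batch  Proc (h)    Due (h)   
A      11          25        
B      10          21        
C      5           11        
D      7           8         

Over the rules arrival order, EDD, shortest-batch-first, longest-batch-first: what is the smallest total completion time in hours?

FIFO (arrival order): A B C D.
A: 0→11
B: 11→21
C: 21→26
D: 26→33
Sum = 11+21+26+33 = 91.
EDD (increasing due date): D C B A.
D: 0→7
C: 7→12
B: 12→22
A: 22→33
Sum = 7+12+22+33 = 74.
SPT (increasing processing time): C D B A.
C: 0→5
D: 5→12
B: 12→22
A: 22→33
Sum = 5+12+22+33 = 72.
LPT (decreasing processing time): A B D C.
A: 0→11
B: 11→21
D: 21→28
C: 28→33
Sum = 11+21+28+33 = 93.
FIFO 91, EDD 74, SPT 72, LPT 93 → minimum 72.

72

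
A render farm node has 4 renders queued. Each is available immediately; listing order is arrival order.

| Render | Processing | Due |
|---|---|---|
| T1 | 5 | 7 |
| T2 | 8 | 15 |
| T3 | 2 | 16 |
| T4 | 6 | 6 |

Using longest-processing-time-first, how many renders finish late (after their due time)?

LPT (decreasing processing time): T2 T4 T1 T3.
T2: 0→8, due 15, tardiness 0
T4: 8→14, due 6, tardiness 8
T1: 14→19, due 7, tardiness 12
T3: 19→21, due 16, tardiness 5
Late renders: 3.

3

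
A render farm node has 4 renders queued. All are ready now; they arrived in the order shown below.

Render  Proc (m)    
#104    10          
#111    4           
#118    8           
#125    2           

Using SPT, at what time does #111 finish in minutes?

SPT (increasing processing time): #125 #111 #118 #104.
#125: 0→2
#111: 2→6

6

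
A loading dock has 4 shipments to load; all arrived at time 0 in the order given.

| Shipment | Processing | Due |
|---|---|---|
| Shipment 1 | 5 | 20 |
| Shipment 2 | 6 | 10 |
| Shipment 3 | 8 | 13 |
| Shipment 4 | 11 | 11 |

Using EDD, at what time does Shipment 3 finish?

25

EDD (increasing due date): Shipment 2 Shipment 4 Shipment 3 Shipment 1.
Shipment 2: 0→6
Shipment 4: 6→17
Shipment 3: 17→25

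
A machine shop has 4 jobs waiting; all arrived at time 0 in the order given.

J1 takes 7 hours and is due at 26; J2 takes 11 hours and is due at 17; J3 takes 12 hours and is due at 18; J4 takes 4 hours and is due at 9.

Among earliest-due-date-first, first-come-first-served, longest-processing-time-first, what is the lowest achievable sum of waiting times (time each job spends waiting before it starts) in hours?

46

EDD (increasing due date): J4 J2 J3 J1.
J4: waits 0, runs 0→4
J2: waits 4, runs 4→15
J3: waits 15, runs 15→27
J1: waits 27, runs 27→34
Sum = 0+4+15+27 = 46.
FIFO (arrival order): J1 J2 J3 J4.
J1: waits 0, runs 0→7
J2: waits 7, runs 7→18
J3: waits 18, runs 18→30
J4: waits 30, runs 30→34
Sum = 0+7+18+30 = 55.
LPT (decreasing processing time): J3 J2 J1 J4.
J3: waits 0, runs 0→12
J2: waits 12, runs 12→23
J1: waits 23, runs 23→30
J4: waits 30, runs 30→34
Sum = 0+12+23+30 = 65.
EDD 46, FIFO 55, LPT 65 → minimum 46.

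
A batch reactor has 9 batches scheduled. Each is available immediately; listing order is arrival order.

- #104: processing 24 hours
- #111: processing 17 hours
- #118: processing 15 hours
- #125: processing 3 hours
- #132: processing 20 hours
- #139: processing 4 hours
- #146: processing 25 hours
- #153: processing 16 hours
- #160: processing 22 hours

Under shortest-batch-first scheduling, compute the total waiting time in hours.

SPT (increasing processing time): #125 #139 #118 #153 #111 #132 #160 #104 #146.
#125: waits 0, runs 0→3
#139: waits 3, runs 3→7
#118: waits 7, runs 7→22
#153: waits 22, runs 22→38
#111: waits 38, runs 38→55
#132: waits 55, runs 55→75
#160: waits 75, runs 75→97
#104: waits 97, runs 97→121
#146: waits 121, runs 121→146
Sum = 0+3+7+22+38+55+75+97+121 = 418.

418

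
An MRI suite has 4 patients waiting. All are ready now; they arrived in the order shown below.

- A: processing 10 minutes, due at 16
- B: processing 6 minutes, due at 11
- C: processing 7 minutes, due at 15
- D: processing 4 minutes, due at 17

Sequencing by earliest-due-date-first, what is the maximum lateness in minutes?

10

EDD (increasing due date): B C A D.
B: 0→6, due 11, lateness -5
C: 6→13, due 15, lateness -2
A: 13→23, due 16, lateness 7
D: 23→27, due 17, lateness 10
Maximum = 10.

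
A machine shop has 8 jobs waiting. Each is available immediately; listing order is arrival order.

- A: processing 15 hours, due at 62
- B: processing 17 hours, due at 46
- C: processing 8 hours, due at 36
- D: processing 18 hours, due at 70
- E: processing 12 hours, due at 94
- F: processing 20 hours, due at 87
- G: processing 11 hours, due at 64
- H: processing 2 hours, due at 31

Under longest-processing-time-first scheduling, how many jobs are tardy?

LPT (decreasing processing time): F D B A E G C H.
F: 0→20, due 87, tardiness 0
D: 20→38, due 70, tardiness 0
B: 38→55, due 46, tardiness 9
A: 55→70, due 62, tardiness 8
E: 70→82, due 94, tardiness 0
G: 82→93, due 64, tardiness 29
C: 93→101, due 36, tardiness 65
H: 101→103, due 31, tardiness 72
Late jobs: 5.

5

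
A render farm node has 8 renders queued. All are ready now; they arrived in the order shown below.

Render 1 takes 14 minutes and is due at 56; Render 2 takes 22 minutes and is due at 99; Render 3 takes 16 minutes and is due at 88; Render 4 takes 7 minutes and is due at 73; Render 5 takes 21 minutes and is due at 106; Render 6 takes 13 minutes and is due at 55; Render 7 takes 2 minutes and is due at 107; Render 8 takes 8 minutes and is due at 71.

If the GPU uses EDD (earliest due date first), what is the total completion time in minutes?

459

EDD (increasing due date): Render 6 Render 1 Render 8 Render 4 Render 3 Render 2 Render 5 Render 7.
Render 6: 0→13
Render 1: 13→27
Render 8: 27→35
Render 4: 35→42
Render 3: 42→58
Render 2: 58→80
Render 5: 80→101
Render 7: 101→103
Sum = 13+27+35+42+58+80+101+103 = 459.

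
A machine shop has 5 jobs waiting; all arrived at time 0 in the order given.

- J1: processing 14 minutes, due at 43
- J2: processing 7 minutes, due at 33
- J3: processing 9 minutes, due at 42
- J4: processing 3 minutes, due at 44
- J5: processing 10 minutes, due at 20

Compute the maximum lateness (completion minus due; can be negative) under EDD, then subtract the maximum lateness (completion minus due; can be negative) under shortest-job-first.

-10

EDD (increasing due date): J5 J2 J3 J1 J4.
J5: 0→10, due 20, lateness -10
J2: 10→17, due 33, lateness -16
J3: 17→26, due 42, lateness -16
J1: 26→40, due 43, lateness -3
J4: 40→43, due 44, lateness -1
Maximum = -1.
SPT (increasing processing time): J4 J2 J3 J5 J1.
J4: 0→3, due 44, lateness -41
J2: 3→10, due 33, lateness -23
J3: 10→19, due 42, lateness -23
J5: 19→29, due 20, lateness 9
J1: 29→43, due 43, lateness 0
Maximum = 9.
Difference = -1 − 9 = -10.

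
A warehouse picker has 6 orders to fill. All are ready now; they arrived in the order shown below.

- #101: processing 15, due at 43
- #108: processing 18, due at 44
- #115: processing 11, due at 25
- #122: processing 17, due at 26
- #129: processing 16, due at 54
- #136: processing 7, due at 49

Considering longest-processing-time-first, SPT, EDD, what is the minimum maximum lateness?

30

LPT (decreasing processing time): #108 #122 #129 #101 #115 #136.
#108: 0→18, due 44, lateness -26
#122: 18→35, due 26, lateness 9
#129: 35→51, due 54, lateness -3
#101: 51→66, due 43, lateness 23
#115: 66→77, due 25, lateness 52
#136: 77→84, due 49, lateness 35
Maximum = 52.
SPT (increasing processing time): #136 #115 #101 #129 #122 #108.
#136: 0→7, due 49, lateness -42
#115: 7→18, due 25, lateness -7
#101: 18→33, due 43, lateness -10
#129: 33→49, due 54, lateness -5
#122: 49→66, due 26, lateness 40
#108: 66→84, due 44, lateness 40
Maximum = 40.
EDD (increasing due date): #115 #122 #101 #108 #136 #129.
#115: 0→11, due 25, lateness -14
#122: 11→28, due 26, lateness 2
#101: 28→43, due 43, lateness 0
#108: 43→61, due 44, lateness 17
#136: 61→68, due 49, lateness 19
#129: 68→84, due 54, lateness 30
Maximum = 30.
LPT 52, SPT 40, EDD 30 → minimum 30.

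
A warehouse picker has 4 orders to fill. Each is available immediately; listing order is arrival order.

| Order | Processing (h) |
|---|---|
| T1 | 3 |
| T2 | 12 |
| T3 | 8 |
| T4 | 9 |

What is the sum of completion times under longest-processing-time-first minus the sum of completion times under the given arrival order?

LPT (decreasing processing time): T2 T4 T3 T1.
T2: 0→12
T4: 12→21
T3: 21→29
T1: 29→32
Sum = 12+21+29+32 = 94.
FIFO (arrival order): T1 T2 T3 T4.
T1: 0→3
T2: 3→15
T3: 15→23
T4: 23→32
Sum = 3+15+23+32 = 73.
Difference = 94 − 73 = 21.

21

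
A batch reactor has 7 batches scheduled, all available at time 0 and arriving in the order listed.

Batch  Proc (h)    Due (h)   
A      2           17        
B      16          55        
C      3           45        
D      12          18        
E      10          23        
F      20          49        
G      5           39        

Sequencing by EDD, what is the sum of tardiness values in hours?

17

EDD (increasing due date): A D E G C F B.
A: 0→2, due 17, tardiness 0
D: 2→14, due 18, tardiness 0
E: 14→24, due 23, tardiness 1
G: 24→29, due 39, tardiness 0
C: 29→32, due 45, tardiness 0
F: 32→52, due 49, tardiness 3
B: 52→68, due 55, tardiness 13
Sum = 0+0+1+0+0+3+13 = 17.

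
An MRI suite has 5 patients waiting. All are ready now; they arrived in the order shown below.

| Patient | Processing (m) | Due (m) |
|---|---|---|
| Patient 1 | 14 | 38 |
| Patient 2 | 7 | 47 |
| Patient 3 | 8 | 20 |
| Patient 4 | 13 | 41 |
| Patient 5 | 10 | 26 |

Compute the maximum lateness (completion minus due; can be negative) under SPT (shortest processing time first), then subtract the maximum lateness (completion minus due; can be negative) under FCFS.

-12

SPT (increasing processing time): Patient 2 Patient 3 Patient 5 Patient 4 Patient 1.
Patient 2: 0→7, due 47, lateness -40
Patient 3: 7→15, due 20, lateness -5
Patient 5: 15→25, due 26, lateness -1
Patient 4: 25→38, due 41, lateness -3
Patient 1: 38→52, due 38, lateness 14
Maximum = 14.
FIFO (arrival order): Patient 1 Patient 2 Patient 3 Patient 4 Patient 5.
Patient 1: 0→14, due 38, lateness -24
Patient 2: 14→21, due 47, lateness -26
Patient 3: 21→29, due 20, lateness 9
Patient 4: 29→42, due 41, lateness 1
Patient 5: 42→52, due 26, lateness 26
Maximum = 26.
Difference = 14 − 26 = -12.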